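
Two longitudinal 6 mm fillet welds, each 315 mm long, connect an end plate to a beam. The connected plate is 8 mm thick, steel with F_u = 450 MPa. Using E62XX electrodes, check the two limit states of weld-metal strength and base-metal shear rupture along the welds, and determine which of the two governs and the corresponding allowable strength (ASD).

E62XX → F_EXX = 620 MPa.
t_e = 0.707 × 6 = 4.242 mm; L = 630 mm.
Weld metal: R_n/Ω = (1/2.0) × 0.6 × 620 × 4.242 × 630 × 10⁻³ = 497.1 kN.
Base metal (shear rupture): R_n/Ω = (1/2.0) × 0.6 × 450 × 8 × 630 × 10⁻³ = 680.4 kN.
Governing: weld metal.

R_n/Ω ≈ 497 kN (weld metal governs)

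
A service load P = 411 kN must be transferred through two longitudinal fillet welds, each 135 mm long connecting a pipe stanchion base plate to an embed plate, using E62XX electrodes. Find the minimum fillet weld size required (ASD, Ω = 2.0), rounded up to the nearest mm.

E62XX → F_EXX = 620 MPa.
Total weld length L = 270 mm.
Required throat t_e = P × Ω / (0.6 F_EXX × L) = 411 × 2.0 / (0.6 × 620 × 270 × 10⁻³) = 8.184 mm.
Required leg w = t_e / 0.707 = 11.58 mm → use 12 mm.

w = 12 mm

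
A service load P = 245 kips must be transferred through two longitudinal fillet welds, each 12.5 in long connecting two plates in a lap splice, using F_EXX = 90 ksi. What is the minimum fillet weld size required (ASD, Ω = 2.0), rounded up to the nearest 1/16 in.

Total weld length L = 25 in.
Required throat t_e = P × Ω / (0.6 F_EXX × L) = 245 × 2.0 / (0.6 × 90 × 25) = 0.363 in.
Required leg w = t_e / 0.707 = 0.5134 in → use 9/16 in.

w = 9/16 in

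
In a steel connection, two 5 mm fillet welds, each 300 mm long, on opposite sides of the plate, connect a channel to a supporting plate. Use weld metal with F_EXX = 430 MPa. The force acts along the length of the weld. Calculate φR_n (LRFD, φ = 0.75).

φR_n ≈ 410 kN

Effective throat t_e = 0.707 × 5 = 3.535 mm.
Total length L = 600 mm; A_we = 3.535 × 600 = 2121 mm².
F_nw = 0.6 F_EXX = 0.6 × 430 = 258 MPa.
φR_n = 0.75 × 258 × 2121 × 10⁻³ = 410.4 kN.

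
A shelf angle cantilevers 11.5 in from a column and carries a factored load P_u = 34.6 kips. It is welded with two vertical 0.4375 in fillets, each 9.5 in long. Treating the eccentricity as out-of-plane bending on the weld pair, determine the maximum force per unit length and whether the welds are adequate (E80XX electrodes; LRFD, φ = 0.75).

f_max ≈ 13.4 kip/in; NOT adequate

E80XX → F_EXX = 80 ksi.
L_w = 2 × 9.5 = 19 in; section modulus (unit throat) S = 2 × L²/6 = 30.08 in².
Direct shear f_v = P/L_w = 34.6/19 = 1.821 kip/in.
Moment M = P × e = 34.6 × 11.5 = 397.9 kip·in; bending f_b = M/S = 13.23 kip/in.
f_max = √(f_v² + f_b²) = √(1.821² + 13.23²) = 13.35 kip/in.
φr_n = 0.75 × 0.6 × 80 × (0.707 × 0.4375) = 11.14 kip/in → NOT adequate.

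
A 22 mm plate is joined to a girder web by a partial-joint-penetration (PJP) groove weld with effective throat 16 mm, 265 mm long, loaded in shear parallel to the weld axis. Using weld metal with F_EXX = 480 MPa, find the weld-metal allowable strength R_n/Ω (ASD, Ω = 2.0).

Effective throat (given) t_e = 16 mm.
A_we = 16 × 265 = 4240 mm².
F_nw = 0.6 F_EXX = 288 MPa.
R_n/Ω = (288 × 4240) / 2.0 × 10⁻³ = 610.6 kN.

R_n/Ω ≈ 611 kN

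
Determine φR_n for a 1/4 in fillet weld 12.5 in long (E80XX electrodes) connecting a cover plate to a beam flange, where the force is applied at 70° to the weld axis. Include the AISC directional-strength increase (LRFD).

E80XX → F_EXX = 80 ksi.
t_e = 0.707 × 0.25 = 0.1767 in; A_we = 0.1767 × 12.5 = 2.209 in².
Directional factor: 1.0 + 0.5 sin^1.5(70°) = 1.455.
F_nw = 0.6 × 80 × 1.455 = 69.86 ksi.
φR_n = 0.75 × 69.86 × 2.209 = 115.8 kip.

φR_n ≈ 116 kip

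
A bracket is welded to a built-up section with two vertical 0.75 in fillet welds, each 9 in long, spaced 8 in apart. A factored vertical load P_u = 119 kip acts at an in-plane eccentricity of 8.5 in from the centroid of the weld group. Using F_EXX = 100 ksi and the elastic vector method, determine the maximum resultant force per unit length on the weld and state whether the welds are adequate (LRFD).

f_max ≈ 19.9 kip/in; adequate

Total weld length L_w = 18 in. Treat welds as unit-width lines.
Polar moment about centroid: J = 2[d³/12 + d(b/2)²] = 2[9³/12 + 9×4²] = 409.5 in³.
Direct shear f_v = P/L_w = 119 / 18 = 6.611 kip/in (vertical).
Torsion M = P·e = 119 × 8.5 = 1011.5 kip·in.
Critical point at (x, y) = (4, 4.5) from centroid. f_tx = M·y/J = 11.12 kip/in; f_ty = M·x/J = 9.88 kip/in.
Resultant f_max = √[f_tx² + (f_v + f_ty)²] = √[11.12² + (6.611 + 9.88)²] = 19.89 kip/in.
Capacity per unit length: φr_n = 0.75 × 0.6 × 100 × (0.707 × 0.75) = 23.86 kip/in.
19.89 ≤ 23.86 → adequate.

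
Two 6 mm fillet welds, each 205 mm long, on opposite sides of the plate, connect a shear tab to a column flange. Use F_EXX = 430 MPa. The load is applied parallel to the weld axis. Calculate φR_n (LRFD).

φR_n ≈ 337 kN

Effective throat t_e = 0.707 × 6 = 4.242 mm.
Total length L = 410 mm; A_we = 4.242 × 410 = 1739 mm².
F_nw = 0.6 F_EXX = 0.6 × 430 = 258 MPa.
φR_n = 0.75 × 258 × 1739 × 10⁻³ = 336.5 kN.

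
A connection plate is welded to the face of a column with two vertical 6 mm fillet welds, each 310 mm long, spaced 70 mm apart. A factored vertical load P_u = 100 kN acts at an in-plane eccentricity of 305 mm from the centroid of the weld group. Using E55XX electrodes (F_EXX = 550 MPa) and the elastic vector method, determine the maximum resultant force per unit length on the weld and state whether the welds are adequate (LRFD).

Total weld length L_w = 620 mm. Treat welds as unit-width lines.
Polar moment about centroid: J = 2[d³/12 + d(b/2)²] = 2[310³/12 + 310×35²] = 5725000 mm³.
Direct shear f_v = P/L_w = 100×10³ / 620 = 161.3 N/mm (vertical).
Torsion M = P·e = 100×10³ × 305 = 30500000 N·mm.
Critical point at (x, y) = (35, 155) from centroid. f_tx = M·y/J = 825.8 N/mm; f_ty = M·x/J = 186.5 N/mm.
Resultant f_max = √[f_tx² + (f_v + f_ty)²] = √[825.8² + (161.3 + 186.5)²] = 896.1 N/mm.
Capacity per unit length: φr_n = 0.75 × 0.6 × 550 × (0.707 × 6) = 1050 N/mm.
896.1 ≤ 1050 → adequate.

f_max ≈ 896 N/mm; adequate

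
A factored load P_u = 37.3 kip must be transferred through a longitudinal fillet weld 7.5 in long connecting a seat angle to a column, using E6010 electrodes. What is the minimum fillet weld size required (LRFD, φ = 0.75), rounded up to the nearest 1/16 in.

E60XX → F_EXX = 60 ksi.
Total weld length L = 7.5 in.
Required throat t_e = P_u / (φ × 0.6 F_EXX × L) = 37.3 / (0.75 × 0.6 × 60 × 7.5) = 0.1842 in.
Required leg w = t_e / 0.707 = 0.2605 in → use 5/16 in.

w = 5/16 in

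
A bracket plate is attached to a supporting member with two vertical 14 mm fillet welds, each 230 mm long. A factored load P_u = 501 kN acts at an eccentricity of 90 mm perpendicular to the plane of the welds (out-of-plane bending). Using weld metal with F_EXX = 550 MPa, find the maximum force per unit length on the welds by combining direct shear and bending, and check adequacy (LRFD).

f_max ≈ 2780 N/mm; NOT adequate

L_w = 2 × 230 = 460 mm; section modulus (unit throat) S = 2 × L²/6 = 17630 mm².
Direct shear f_v = P/L_w = 501×10³/460 = 1089 N/mm.
Moment M = P × e = 501×10³ × 90 = 45090000 N·mm; bending f_b = M/S = 2557 N/mm.
f_max = √(f_v² + f_b²) = √(1089² + 2557²) = 2779 N/mm.
φr_n = 0.75 × 0.6 × 550 × (0.707 × 14) = 2450 N/mm → NOT adequate.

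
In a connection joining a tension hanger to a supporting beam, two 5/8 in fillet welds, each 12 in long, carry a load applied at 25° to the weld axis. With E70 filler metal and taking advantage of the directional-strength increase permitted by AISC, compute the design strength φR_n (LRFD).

E70XX → F_EXX = 70 ksi.
t_e = 0.707 × 0.625 = 0.4419 in; A_we = 0.4419 × 24 = 10.6 in².
Directional factor: 1.0 + 0.5 sin^1.5(25°) = 1.137.
F_nw = 0.6 × 70 × 1.137 = 47.77 ksi.
φR_n = 0.75 × 47.77 × 10.6 = 379.9 kips.

φR_n ≈ 380 kips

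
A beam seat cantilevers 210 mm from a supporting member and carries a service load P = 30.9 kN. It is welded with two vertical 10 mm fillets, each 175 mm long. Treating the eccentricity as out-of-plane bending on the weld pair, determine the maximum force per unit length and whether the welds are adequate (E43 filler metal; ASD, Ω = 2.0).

f_max ≈ 642 N/mm; adequate

E43XX → F_EXX = 430 MPa.
L_w = 2 × 175 = 350 mm; section modulus (unit throat) S = 2 × L²/6 = 10210 mm².
Direct shear f_v = P/L_w = 30.9×10³/350 = 88.29 N/mm.
Moment M = P × e = 30.9×10³ × 210 = 6489000 N·mm; bending f_b = M/S = 635.7 N/mm.
f_max = √(f_v² + f_b²) = √(88.29² + 635.7²) = 641.8 N/mm.
r_n/Ω = (1/2.0) × 0.6 × 430 × (0.707 × 10) = 912 N/mm → adequate.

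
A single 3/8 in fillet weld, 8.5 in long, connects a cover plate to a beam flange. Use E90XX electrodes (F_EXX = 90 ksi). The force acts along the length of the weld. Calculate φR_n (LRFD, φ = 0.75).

φR_n ≈ 91.3 kips

Effective throat t_e = 0.707 × 0.375 = 0.2651 in.
Total length L = 8.5 in; A_we = 0.2651 × 8.5 = 2.254 in².
F_nw = 0.6 F_EXX = 0.6 × 90 = 54 ksi.
φR_n = 0.75 × 54 × 2.254 = 91.27 kips.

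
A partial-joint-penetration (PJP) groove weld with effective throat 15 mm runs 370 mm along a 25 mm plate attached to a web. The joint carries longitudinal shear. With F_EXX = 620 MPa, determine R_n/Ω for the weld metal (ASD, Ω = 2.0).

Effective throat (given) t_e = 15 mm.
A_we = 15 × 370 = 5550 mm².
F_nw = 0.6 F_EXX = 372 MPa.
R_n/Ω = (372 × 5550) / 2.0 × 10⁻³ = 1032 kN.

R_n/Ω ≈ 1030 kN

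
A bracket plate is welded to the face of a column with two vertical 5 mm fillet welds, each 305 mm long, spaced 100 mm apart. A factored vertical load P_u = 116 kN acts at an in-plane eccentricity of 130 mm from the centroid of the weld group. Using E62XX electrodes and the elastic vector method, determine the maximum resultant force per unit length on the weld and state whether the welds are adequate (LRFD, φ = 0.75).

f_max ≈ 481 N/mm; adequate

E62XX → F_EXX = 620 MPa.
Total weld length L_w = 610 mm. Treat welds as unit-width lines.
Polar moment about centroid: J = 2[d³/12 + d(b/2)²] = 2[305³/12 + 305×50²] = 6254000 mm³.
Direct shear f_v = P/L_w = 116×10³ / 610 = 190.2 N/mm (vertical).
Torsion M = P·e = 116×10³ × 130 = 15080000 N·mm.
Critical point at (x, y) = (50, 152.5) from centroid. f_tx = M·y/J = 367.7 N/mm; f_ty = M·x/J = 120.6 N/mm.
Resultant f_max = √[f_tx² + (f_v + f_ty)²] = √[367.7² + (190.2 + 120.6)²] = 481.4 N/mm.
Capacity per unit length: φr_n = 0.75 × 0.6 × 620 × (0.707 × 5) = 986.3 N/mm.
481.4 ≤ 986.3 → adequate.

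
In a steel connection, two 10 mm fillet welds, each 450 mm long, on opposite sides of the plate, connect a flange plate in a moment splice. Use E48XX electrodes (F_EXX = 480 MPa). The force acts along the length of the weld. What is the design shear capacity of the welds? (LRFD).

φR_n ≈ 1370 kN

Effective throat t_e = 0.707 × 10 = 7.07 mm.
Total length L = 900 mm; A_we = 7.07 × 900 = 6363 mm².
F_nw = 0.6 F_EXX = 0.6 × 480 = 288 MPa.
φR_n = 0.75 × 288 × 6363 × 10⁻³ = 1374 kN.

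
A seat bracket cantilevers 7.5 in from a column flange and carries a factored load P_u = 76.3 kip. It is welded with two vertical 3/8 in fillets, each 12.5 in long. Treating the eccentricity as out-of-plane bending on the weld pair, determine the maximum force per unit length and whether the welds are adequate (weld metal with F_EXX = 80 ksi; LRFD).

L_w = 2 × 12.5 = 25 in; section modulus (unit throat) S = 2 × L²/6 = 52.08 in².
Direct shear f_v = P/L_w = 76.3/25 = 3.052 kip/in.
Moment M = P × e = 76.3 × 7.5 = 572.25 kip·in; bending f_b = M/S = 10.99 kip/in.
f_max = √(f_v² + f_b²) = √(3.052² + 10.99²) = 11.4 kip/in.
φr_n = 0.75 × 0.6 × 80 × (0.707 × 0.375) = 9.544 kip/in → NOT adequate.

f_max ≈ 11.4 kip/in; NOT adequate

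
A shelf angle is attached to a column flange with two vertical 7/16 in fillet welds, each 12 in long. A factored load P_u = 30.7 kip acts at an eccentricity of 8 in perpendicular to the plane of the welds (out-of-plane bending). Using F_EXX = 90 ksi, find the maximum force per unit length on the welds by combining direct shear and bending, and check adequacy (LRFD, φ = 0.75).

L_w = 2 × 12 = 24 in; section modulus (unit throat) S = 2 × L²/6 = 48 in².
Direct shear f_v = P/L_w = 30.7/24 = 1.279 kip/in.
Moment M = P × e = 30.7 × 8 = 245.6 kip·in; bending f_b = M/S = 5.117 kip/in.
f_max = √(f_v² + f_b²) = √(1.279² + 5.117²) = 5.274 kip/in.
φr_n = 0.75 × 0.6 × 90 × (0.707 × 0.4375) = 12.53 kip/in → adequate.

f_max ≈ 5.27 kip/in; adequate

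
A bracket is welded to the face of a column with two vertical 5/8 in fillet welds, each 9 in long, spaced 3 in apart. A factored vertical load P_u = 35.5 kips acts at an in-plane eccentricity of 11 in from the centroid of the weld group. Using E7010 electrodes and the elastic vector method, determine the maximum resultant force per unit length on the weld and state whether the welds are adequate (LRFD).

f_max ≈ 12.2 kip/in; adequate

E70XX → F_EXX = 70 ksi.
Total weld length L_w = 18 in. Treat welds as unit-width lines.
Polar moment about centroid: J = 2[d³/12 + d(b/2)²] = 2[9³/12 + 9×1.5²] = 162 in³.
Direct shear f_v = P/L_w = 35.5 / 18 = 1.972 kip/in (vertical).
Torsion M = P·e = 35.5 × 11 = 390.5 kip·in.
Critical point at (x, y) = (1.5, 4.5) from centroid. f_tx = M·y/J = 10.85 kip/in; f_ty = M·x/J = 3.616 kip/in.
Resultant f_max = √[f_tx² + (f_v + f_ty)²] = √[10.85² + (1.972 + 3.616)²] = 12.2 kip/in.
Capacity per unit length: φr_n = 0.75 × 0.6 × 70 × (0.707 × 0.625) = 13.92 kip/in.
12.2 ≤ 13.92 → adequate.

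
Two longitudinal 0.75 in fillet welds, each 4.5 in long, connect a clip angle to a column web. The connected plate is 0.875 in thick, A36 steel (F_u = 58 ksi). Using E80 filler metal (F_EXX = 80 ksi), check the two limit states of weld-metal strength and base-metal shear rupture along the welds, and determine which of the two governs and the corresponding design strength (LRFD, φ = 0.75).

t_e = 0.707 × 0.75 = 0.5302 in; L = 9 in.
Weld metal: φR_n = 0.75 × 0.6 × 80 × 0.5302 × 9 = 171.8 kip.
Base metal (shear rupture): φR_n = 0.75 × 0.6 × 58 × 0.875 × 9 = 205.5 kip.
Governing: weld metal.

φR_n ≈ 172 kip (weld metal governs)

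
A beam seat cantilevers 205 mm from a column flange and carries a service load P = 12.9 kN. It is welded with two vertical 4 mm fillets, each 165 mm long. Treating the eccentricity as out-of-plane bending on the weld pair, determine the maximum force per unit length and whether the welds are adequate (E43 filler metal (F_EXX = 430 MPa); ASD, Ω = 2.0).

f_max ≈ 294 N/mm; adequate

L_w = 2 × 165 = 330 mm; section modulus (unit throat) S = 2 × L²/6 = 9075 mm².
Direct shear f_v = P/L_w = 12.9×10³/330 = 39.09 N/mm.
Moment M = P × e = 12.9×10³ × 205 = 2644500 N·mm; bending f_b = M/S = 291.4 N/mm.
f_max = √(f_v² + f_b²) = √(39.09² + 291.4²) = 294 N/mm.
r_n/Ω = (1/2.0) × 0.6 × 430 × (0.707 × 4) = 364.8 N/mm → adequate.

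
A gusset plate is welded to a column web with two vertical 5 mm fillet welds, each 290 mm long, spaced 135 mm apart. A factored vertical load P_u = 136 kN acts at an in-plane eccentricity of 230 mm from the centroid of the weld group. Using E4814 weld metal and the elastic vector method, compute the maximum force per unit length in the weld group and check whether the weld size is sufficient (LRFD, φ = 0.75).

f_max ≈ 871 N/mm; NOT adequate

E48XX → F_EXX = 480 MPa.
Total weld length L_w = 580 mm. Treat welds as unit-width lines.
Polar moment about centroid: J = 2[d³/12 + d(b/2)²] = 2[290³/12 + 290×67.5²] = 6707000 mm³.
Direct shear f_v = P/L_w = 136×10³ / 580 = 234.5 N/mm (vertical).
Torsion M = P·e = 136×10³ × 230 = 31280000 N·mm.
Critical point at (x, y) = (67.5, 145) from centroid. f_tx = M·y/J = 676.2 N/mm; f_ty = M·x/J = 314.8 N/mm.
Resultant f_max = √[f_tx² + (f_v + f_ty)²] = √[676.2² + (234.5 + 314.8)²] = 871.2 N/mm.
Capacity per unit length: φr_n = 0.75 × 0.6 × 480 × (0.707 × 5) = 763.6 N/mm.
871.2 > 763.6 → NOT adequate.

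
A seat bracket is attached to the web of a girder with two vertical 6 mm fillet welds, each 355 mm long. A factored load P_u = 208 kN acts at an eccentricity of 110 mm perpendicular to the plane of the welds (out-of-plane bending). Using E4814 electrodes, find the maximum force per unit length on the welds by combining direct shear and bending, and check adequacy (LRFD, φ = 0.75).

f_max ≈ 618 N/mm; adequate

E48XX → F_EXX = 480 MPa.
L_w = 2 × 355 = 710 mm; section modulus (unit throat) S = 2 × L²/6 = 42010 mm².
Direct shear f_v = P/L_w = 208×10³/710 = 293 N/mm.
Moment M = P × e = 208×10³ × 110 = 22880000 N·mm; bending f_b = M/S = 544.7 N/mm.
f_max = √(f_v² + f_b²) = √(293² + 544.7²) = 618.4 N/mm.
φr_n = 0.75 × 0.6 × 480 × (0.707 × 6) = 916.3 N/mm → adequate.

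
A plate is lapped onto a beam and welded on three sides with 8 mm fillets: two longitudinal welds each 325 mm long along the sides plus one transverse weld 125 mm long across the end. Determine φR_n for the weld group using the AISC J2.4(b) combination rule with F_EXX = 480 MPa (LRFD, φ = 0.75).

φR_n ≈ 947 kN

t_e = 0.707 × 8 = 5.656 mm.
R_nwl = 0.6 × 480 × 5.656 × 650 × 10⁻³ = 1059 kN (longitudinal, 2 welds).
R_nwt = 0.6 × 480 × 5.656 × 125 × 10⁻³ = 203.6 kN (transverse, base value).
(i) R_nwl + R_nwt = 1262 kN; (ii) 0.85 R_nwl + 1.5 R_nwt = 1205 kN.
R_n = max = 1262 kN [governs: (i)]; φR_n = 946.8 kN.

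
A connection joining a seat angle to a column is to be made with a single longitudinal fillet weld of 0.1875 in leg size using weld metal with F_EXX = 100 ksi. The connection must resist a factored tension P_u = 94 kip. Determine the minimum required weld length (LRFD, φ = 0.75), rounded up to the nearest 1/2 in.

L = 16 in

Throat t_e = 0.707 × 0.1875 = 0.1326 in.
φr_n = 0.75 × 0.6 × 100 × 0.1326 = 5.965 kip/in.
L_req = P_u / φr_n = 94 / 5.965 = 15.76 in total.
Round up → use L = 16 in.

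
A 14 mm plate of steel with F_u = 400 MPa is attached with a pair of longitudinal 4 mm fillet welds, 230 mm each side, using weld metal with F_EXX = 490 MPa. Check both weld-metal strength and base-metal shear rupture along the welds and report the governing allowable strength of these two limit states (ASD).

R_n/Ω ≈ 191 kN (weld metal governs)

t_e = 0.707 × 4 = 2.828 mm; L = 460 mm.
Weld metal: R_n/Ω = (1/2.0) × 0.6 × 490 × 2.828 × 460 × 10⁻³ = 191.2 kN.
Base metal (shear rupture): R_n/Ω = (1/2.0) × 0.6 × 400 × 14 × 460 × 10⁻³ = 772.8 kN.
Governing: weld metal.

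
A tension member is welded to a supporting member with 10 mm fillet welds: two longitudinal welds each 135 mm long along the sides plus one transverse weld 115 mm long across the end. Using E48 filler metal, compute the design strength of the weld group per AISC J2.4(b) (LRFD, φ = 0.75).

φR_n ≈ 614 kN

E48XX → F_EXX = 480 MPa.
t_e = 0.707 × 10 = 7.07 mm.
R_nwl = 0.6 × 480 × 7.07 × 270 × 10⁻³ = 549.8 kN (longitudinal, 2 welds).
R_nwt = 0.6 × 480 × 7.07 × 115 × 10⁻³ = 234.2 kN (transverse, base value).
(i) R_nwl + R_nwt = 783.9 kN; (ii) 0.85 R_nwl + 1.5 R_nwt = 818.5 kN.
R_n = max = 818.5 kN [governs: (ii)]; φR_n = 613.9 kN.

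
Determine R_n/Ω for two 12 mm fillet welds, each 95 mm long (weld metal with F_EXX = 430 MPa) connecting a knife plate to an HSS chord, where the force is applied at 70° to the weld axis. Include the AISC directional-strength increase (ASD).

t_e = 0.707 × 12 = 8.484 mm; A_we = 8.484 × 190 = 1612 mm².
Directional factor: 1.0 + 0.5 sin^1.5(70°) = 1.455.
F_nw = 0.6 × 430 × 1.455 = 375.5 MPa.
R_n/Ω = (375.5 × 1612) / 2.0 × 10⁻³ = 302.7 kN.

R_n/Ω ≈ 303 kN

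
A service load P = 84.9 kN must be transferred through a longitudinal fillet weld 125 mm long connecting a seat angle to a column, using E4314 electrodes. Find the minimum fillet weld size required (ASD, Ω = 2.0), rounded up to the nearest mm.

w = 8 mm

E43XX → F_EXX = 430 MPa.
Total weld length L = 125 mm.
Required throat t_e = P × Ω / (0.6 F_EXX × L) = 84.9 × 2.0 / (0.6 × 430 × 125 × 10⁻³) = 5.265 mm.
Required leg w = t_e / 0.707 = 7.447 mm → use 8 mm.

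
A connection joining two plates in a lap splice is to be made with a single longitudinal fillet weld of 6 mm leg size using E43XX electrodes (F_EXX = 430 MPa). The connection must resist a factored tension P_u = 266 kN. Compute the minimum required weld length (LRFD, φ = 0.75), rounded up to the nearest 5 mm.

Throat t_e = 0.707 × 6 = 4.242 mm.
φr_n = 0.75 × 0.6 × 430 × 4.242 × 10⁻³ = 0.8208 kN/mm.
L_req = P_u / φr_n = 266 / 0.8208 = 324.1 mm total.
Round up → use L = 325 mm.

L = 325 mm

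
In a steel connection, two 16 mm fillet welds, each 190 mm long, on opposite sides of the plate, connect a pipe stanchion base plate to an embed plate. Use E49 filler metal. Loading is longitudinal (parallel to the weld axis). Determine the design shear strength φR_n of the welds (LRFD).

E49XX → F_EXX = 490 MPa.
Effective throat t_e = 0.707 × 16 = 11.31 mm.
Total length L = 380 mm; A_we = 11.31 × 380 = 4299 mm².
F_nw = 0.6 F_EXX = 0.6 × 490 = 294 MPa.
φR_n = 0.75 × 294 × 4299 × 10⁻³ = 947.8 kN.

φR_n ≈ 948 kN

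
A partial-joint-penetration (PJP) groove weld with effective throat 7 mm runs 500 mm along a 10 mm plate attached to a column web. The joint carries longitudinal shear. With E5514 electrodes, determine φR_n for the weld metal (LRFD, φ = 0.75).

φR_n ≈ 866 kN

E55XX → F_EXX = 550 MPa.
Effective throat (given) t_e = 7 mm.
A_we = 7 × 500 = 3500 mm².
F_nw = 0.6 F_EXX = 330 MPa.
φR_n = 0.75 × 330 × 3500 × 10⁻³ = 866.2 kN.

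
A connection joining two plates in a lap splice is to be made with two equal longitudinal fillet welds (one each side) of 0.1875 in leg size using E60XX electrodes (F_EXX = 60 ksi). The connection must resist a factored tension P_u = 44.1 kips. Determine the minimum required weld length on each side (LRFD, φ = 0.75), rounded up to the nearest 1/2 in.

L = 6.5 in on each side

Throat t_e = 0.707 × 0.1875 = 0.1326 in.
φr_n = 0.75 × 0.6 × 60 × 0.1326 = 3.579 kips/in.
L_req = P_u / φr_n = 44.1 / 3.579 = 12.32 in total.
Per side: 12.32 / 2 = 6.161 in.
Round up → use L = 6.5 in on each side.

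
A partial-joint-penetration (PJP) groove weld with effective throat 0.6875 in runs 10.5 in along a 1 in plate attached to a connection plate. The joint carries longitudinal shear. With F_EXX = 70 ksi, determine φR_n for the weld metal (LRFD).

φR_n ≈ 227 kips

Effective throat (given) t_e = 0.6875 in.
A_we = 0.6875 × 10.5 = 7.219 in².
F_nw = 0.6 F_EXX = 42 ksi.
φR_n = 0.75 × 42 × 7.219 = 227.4 kips.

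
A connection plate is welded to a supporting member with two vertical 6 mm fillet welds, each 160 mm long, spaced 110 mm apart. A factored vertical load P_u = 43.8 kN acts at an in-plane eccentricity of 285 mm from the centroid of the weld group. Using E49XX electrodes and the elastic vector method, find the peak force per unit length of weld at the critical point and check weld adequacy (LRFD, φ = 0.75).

f_max ≈ 820 N/mm; adequate

E49XX → F_EXX = 490 MPa.
Total weld length L_w = 320 mm. Treat welds as unit-width lines.
Polar moment about centroid: J = 2[d³/12 + d(b/2)²] = 2[160³/12 + 160×55²] = 1651000 mm³.
Direct shear f_v = P/L_w = 43.8×10³ / 320 = 136.9 N/mm (vertical).
Torsion M = P·e = 43.8×10³ × 285 = 12483000 N·mm.
Critical point at (x, y) = (55, 80) from centroid. f_tx = M·y/J = 605 N/mm; f_ty = M·x/J = 415.9 N/mm.
Resultant f_max = √[f_tx² + (f_v + f_ty)²] = √[605² + (136.9 + 415.9)²] = 819.5 N/mm.
Capacity per unit length: φr_n = 0.75 × 0.6 × 490 × (0.707 × 6) = 935.4 N/mm.
819.5 ≤ 935.4 → adequate.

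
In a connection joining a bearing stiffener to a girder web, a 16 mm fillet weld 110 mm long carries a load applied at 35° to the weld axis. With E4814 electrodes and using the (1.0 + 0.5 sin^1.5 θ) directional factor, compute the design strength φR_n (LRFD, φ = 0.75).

E48XX → F_EXX = 480 MPa.
t_e = 0.707 × 16 = 11.31 mm; A_we = 11.31 × 110 = 1244 mm².
Directional factor: 1.0 + 0.5 sin^1.5(35°) = 1.217.
F_nw = 0.6 × 480 × 1.217 = 350.6 MPa.
φR_n = 0.75 × 350.6 × 1244 × 10⁻³ = 327.2 kN.

φR_n ≈ 327 kN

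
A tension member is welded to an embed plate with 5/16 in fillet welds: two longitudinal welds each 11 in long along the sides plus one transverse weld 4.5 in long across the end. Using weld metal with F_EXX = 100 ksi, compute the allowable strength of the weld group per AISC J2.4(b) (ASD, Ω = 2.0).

t_e = 0.707 × 0.3125 = 0.2209 in.
R_nwl = 0.6 × 100 × 0.2209 × 22 = 291.6 kips (longitudinal, 2 welds).
R_nwt = 0.6 × 100 × 0.2209 × 4.5 = 59.65 kips (transverse, base value).
(i) R_nwl + R_nwt = 351.3 kips; (ii) 0.85 R_nwl + 1.5 R_nwt = 337.4 kips.
R_n = max = 351.3 kips [governs: (i)]; R_n/Ω = 175.6 kips.

R_n/Ω ≈ 176 kips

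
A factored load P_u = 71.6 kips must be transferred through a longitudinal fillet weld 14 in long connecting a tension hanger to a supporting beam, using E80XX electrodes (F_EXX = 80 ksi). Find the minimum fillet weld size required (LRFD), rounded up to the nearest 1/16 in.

Total weld length L = 14 in.
Required throat t_e = P_u / (φ × 0.6 F_EXX × L) = 71.6 / (0.75 × 0.6 × 80 × 14) = 0.1421 in.
Required leg w = t_e / 0.707 = 0.2009 in → use 1/4 in.

w = 1/4 in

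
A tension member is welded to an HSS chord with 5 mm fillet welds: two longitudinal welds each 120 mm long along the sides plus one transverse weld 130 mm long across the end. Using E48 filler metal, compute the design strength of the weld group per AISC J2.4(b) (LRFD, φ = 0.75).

E48XX → F_EXX = 480 MPa.
t_e = 0.707 × 5 = 3.535 mm.
R_nwl = 0.6 × 480 × 3.535 × 240 × 10⁻³ = 244.3 kN (longitudinal, 2 welds).
R_nwt = 0.6 × 480 × 3.535 × 130 × 10⁻³ = 132.4 kN (transverse, base value).
(i) R_nwl + R_nwt = 376.7 kN; (ii) 0.85 R_nwl + 1.5 R_nwt = 406.2 kN.
R_n = max = 406.2 kN [governs: (ii)]; φR_n = 304.7 kN.

φR_n ≈ 305 kN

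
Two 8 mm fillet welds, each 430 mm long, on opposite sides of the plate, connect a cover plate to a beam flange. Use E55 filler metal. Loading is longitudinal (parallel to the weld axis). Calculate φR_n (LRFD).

E55XX → F_EXX = 550 MPa.
Effective throat t_e = 0.707 × 8 = 5.656 mm.
Total length L = 860 mm; A_we = 5.656 × 860 = 4864 mm².
F_nw = 0.6 F_EXX = 0.6 × 550 = 330 MPa.
φR_n = 0.75 × 330 × 4864 × 10⁻³ = 1204 kN.

φR_n ≈ 1200 kN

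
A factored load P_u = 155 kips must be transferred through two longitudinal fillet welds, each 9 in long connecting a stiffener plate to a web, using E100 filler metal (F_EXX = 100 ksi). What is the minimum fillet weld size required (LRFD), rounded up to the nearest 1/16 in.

w = 5/16 in

Total weld length L = 18 in.
Required throat t_e = P_u / (φ × 0.6 F_EXX × L) = 155 / (0.75 × 0.6 × 100 × 18) = 0.1914 in.
Required leg w = t_e / 0.707 = 0.2707 in → use 5/16 in.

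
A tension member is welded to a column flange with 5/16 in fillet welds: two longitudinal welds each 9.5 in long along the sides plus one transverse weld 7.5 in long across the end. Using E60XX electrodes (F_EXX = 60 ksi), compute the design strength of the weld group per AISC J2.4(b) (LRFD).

t_e = 0.707 × 0.3125 = 0.2209 in.
R_nwl = 0.6 × 60 × 0.2209 × 19 = 151.1 kips (longitudinal, 2 welds).
R_nwt = 0.6 × 60 × 0.2209 × 7.5 = 59.65 kips (transverse, base value).
(i) R_nwl + R_nwt = 210.8 kips; (ii) 0.85 R_nwl + 1.5 R_nwt = 217.9 kips.
R_n = max = 217.9 kips [governs: (ii)]; φR_n = 163.4 kips.

φR_n ≈ 163 kips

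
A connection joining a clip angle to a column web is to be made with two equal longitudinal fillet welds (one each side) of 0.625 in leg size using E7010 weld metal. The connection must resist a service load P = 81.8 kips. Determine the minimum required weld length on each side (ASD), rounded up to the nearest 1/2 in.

E70XX → F_EXX = 70 ksi.
Throat t_e = 0.707 × 0.625 = 0.4419 in.
r_n/Ω = (0.6 × 70 × 0.4419) / 2.0 = 9.279 kip/in.
L_req = P / (r_n/Ω) = 81.8 / 9.279 = 8.815 in total.
Per side: 8.815 / 2 = 4.408 in.
Round up → use L = 4.5 in on each side.

L = 4.5 in on each side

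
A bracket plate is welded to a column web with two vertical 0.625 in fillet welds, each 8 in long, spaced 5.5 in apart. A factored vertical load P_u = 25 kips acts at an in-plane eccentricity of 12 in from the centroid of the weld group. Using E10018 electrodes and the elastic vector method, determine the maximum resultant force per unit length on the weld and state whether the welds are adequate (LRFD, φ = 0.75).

E100XX → F_EXX = 100 ksi.
Total weld length L_w = 16 in. Treat welds as unit-width lines.
Polar moment about centroid: J = 2[d³/12 + d(b/2)²] = 2[8³/12 + 8×2.75²] = 206.3 in³.
Direct shear f_v = P/L_w = 25 / 16 = 1.562 kip/in (vertical).
Torsion M = P·e = 25 × 12 = 300 kip·in.
Critical point at (x, y) = (2.75, 4) from centroid. f_tx = M·y/J = 5.816 kip/in; f_ty = M·x/J = 3.998 kip/in.
Resultant f_max = √[f_tx² + (f_v + f_ty)²] = √[5.816² + (1.562 + 3.998)²] = 8.047 kip/in.
Capacity per unit length: φr_n = 0.75 × 0.6 × 100 × (0.707 × 0.625) = 19.88 kip/in.
8.047 ≤ 19.88 → adequate.

f_max ≈ 8.05 kip/in; adequate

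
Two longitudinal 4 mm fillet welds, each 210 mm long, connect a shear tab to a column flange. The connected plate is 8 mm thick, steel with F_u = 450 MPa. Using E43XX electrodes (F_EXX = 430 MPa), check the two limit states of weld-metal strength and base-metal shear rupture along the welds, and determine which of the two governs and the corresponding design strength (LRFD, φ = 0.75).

t_e = 0.707 × 4 = 2.828 mm; L = 420 mm.
Weld metal: φR_n = 0.75 × 0.6 × 430 × 2.828 × 420 × 10⁻³ = 229.8 kN.
Base metal (shear rupture): φR_n = 0.75 × 0.6 × 450 × 8 × 420 × 10⁻³ = 680.4 kN.
Governing: weld metal.

φR_n ≈ 230 kN (weld metal governs)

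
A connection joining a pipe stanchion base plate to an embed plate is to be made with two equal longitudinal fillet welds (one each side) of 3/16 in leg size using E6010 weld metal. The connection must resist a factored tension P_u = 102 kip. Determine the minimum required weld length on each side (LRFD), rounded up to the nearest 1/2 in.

L = 14.5 in on each side

E60XX → F_EXX = 60 ksi.
Throat t_e = 0.707 × 0.1875 = 0.1326 in.
φr_n = 0.75 × 0.6 × 60 × 0.1326 = 3.579 kip/in.
L_req = P_u / φr_n = 102 / 3.579 = 28.5 in total.
Per side: 28.5 / 2 = 14.25 in.
Round up → use L = 14.5 in on each side.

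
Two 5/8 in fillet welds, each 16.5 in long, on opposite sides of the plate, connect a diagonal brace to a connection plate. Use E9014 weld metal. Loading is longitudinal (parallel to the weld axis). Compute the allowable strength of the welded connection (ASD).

E90XX → F_EXX = 90 ksi.
Effective throat t_e = 0.707 × 0.625 = 0.4419 in.
Total length L = 33 in; A_we = 0.4419 × 33 = 14.58 in².
F_nw = 0.6 F_EXX = 0.6 × 90 = 54 ksi.
R_n = 54 × 14.58 = 787.4 kips; R_n/Ω = 787.4/2.0 = 393.7 kips.

R_n/Ω ≈ 394 kips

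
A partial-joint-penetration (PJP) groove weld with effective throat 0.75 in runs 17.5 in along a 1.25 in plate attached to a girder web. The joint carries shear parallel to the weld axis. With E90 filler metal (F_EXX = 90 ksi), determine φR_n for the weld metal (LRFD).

φR_n ≈ 532 kips

Effective throat (given) t_e = 0.75 in.
A_we = 0.75 × 17.5 = 13.12 in².
F_nw = 0.6 F_EXX = 54 ksi.
φR_n = 0.75 × 54 × 13.12 = 531.6 kips.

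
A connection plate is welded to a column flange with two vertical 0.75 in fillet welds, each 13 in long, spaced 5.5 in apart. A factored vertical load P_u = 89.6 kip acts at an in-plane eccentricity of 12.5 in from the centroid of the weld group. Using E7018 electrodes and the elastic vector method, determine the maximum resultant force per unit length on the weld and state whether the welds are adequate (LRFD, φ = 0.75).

f_max ≈ 15.7 kip/in; adequate

E70XX → F_EXX = 70 ksi.
Total weld length L_w = 26 in. Treat welds as unit-width lines.
Polar moment about centroid: J = 2[d³/12 + d(b/2)²] = 2[13³/12 + 13×2.75²] = 562.8 in³.
Direct shear f_v = P/L_w = 89.6 / 26 = 3.446 kip/in (vertical).
Torsion M = P·e = 89.6 × 12.5 = 1120 kip·in.
Critical point at (x, y) = (2.75, 6.5) from centroid. f_tx = M·y/J = 12.94 kip/in; f_ty = M·x/J = 5.473 kip/in.
Resultant f_max = √[f_tx² + (f_v + f_ty)²] = √[12.94² + (3.446 + 5.473)²] = 15.71 kip/in.
Capacity per unit length: φr_n = 0.75 × 0.6 × 70 × (0.707 × 0.75) = 16.7 kip/in.
15.71 ≤ 16.7 → adequate.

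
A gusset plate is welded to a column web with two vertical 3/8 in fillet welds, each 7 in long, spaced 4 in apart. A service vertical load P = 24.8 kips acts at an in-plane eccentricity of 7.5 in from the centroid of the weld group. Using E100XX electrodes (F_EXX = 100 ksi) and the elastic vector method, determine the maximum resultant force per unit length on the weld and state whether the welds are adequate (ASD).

Total weld length L_w = 14 in. Treat welds as unit-width lines.
Polar moment about centroid: J = 2[d³/12 + d(b/2)²] = 2[7³/12 + 7×2²] = 113.2 in³.
Direct shear f_v = P/L_w = 24.8 / 14 = 1.771 kip/in (vertical).
Torsion M = P·e = 24.8 × 7.5 = 186 kip·in.
Critical point at (x, y) = (2, 3.5) from centroid. f_tx = M·y/J = 5.753 kip/in; f_ty = M·x/J = 3.287 kip/in.
Resultant f_max = √[f_tx² + (f_v + f_ty)²] = √[5.753² + (1.771 + 3.287)²] = 7.66 kip/in.
Capacity per unit length: r_n/Ω = (1/2.0) × 0.6 × 100 × (0.707 × 0.375) = 7.954 kip/in.
7.66 ≤ 7.954 → adequate.

f_max ≈ 7.66 kip/in; adequate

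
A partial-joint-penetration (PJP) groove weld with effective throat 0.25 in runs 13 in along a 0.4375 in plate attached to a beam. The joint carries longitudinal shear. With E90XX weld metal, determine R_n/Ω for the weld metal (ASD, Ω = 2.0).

E90XX → F_EXX = 90 ksi.
Effective throat (given) t_e = 0.25 in.
A_we = 0.25 × 13 = 3.25 in².
F_nw = 0.6 F_EXX = 54 ksi.
R_n/Ω = (54 × 3.25) / 2.0 = 87.75 kip.

R_n/Ω ≈ 87.8 kip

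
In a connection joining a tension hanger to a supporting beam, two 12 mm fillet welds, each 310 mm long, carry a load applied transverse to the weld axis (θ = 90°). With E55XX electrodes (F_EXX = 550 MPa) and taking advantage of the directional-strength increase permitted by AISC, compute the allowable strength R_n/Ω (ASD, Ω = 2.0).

R_n/Ω ≈ 1300 kN

t_e = 0.707 × 12 = 8.484 mm; A_we = 8.484 × 620 = 5260 mm².
Directional factor: 1.0 + 0.5 sin^1.5(90°) = 1.5.
F_nw = 0.6 × 550 × 1.5 = 495 MPa.
R_n/Ω = (495 × 5260) / 2.0 × 10⁻³ = 1302 kN.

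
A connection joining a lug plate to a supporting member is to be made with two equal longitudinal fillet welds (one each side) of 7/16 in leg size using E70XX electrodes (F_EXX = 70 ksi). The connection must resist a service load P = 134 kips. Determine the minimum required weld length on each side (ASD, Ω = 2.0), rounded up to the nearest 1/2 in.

Throat t_e = 0.707 × 0.4375 = 0.3093 in.
r_n/Ω = (0.6 × 70 × 0.3093) / 2.0 = 6.496 kip/in.
L_req = P / (r_n/Ω) = 134 / 6.496 = 20.63 in total.
Per side: 20.63 / 2 = 10.31 in.
Round up → use L = 10.5 in on each side.

L = 10.5 in on each side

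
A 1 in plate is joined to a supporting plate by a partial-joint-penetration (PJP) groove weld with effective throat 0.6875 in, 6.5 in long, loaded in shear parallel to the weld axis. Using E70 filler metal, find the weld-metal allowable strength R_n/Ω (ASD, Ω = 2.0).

R_n/Ω ≈ 93.8 kip

E70XX → F_EXX = 70 ksi.
Effective throat (given) t_e = 0.6875 in.
A_we = 0.6875 × 6.5 = 4.469 in².
F_nw = 0.6 F_EXX = 42 ksi.
R_n/Ω = (42 × 4.469) / 2.0 = 93.84 kip.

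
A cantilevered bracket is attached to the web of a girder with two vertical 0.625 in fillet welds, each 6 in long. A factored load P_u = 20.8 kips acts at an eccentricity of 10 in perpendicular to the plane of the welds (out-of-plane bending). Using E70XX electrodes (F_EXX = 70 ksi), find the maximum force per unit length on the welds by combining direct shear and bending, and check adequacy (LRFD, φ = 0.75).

f_max ≈ 17.4 kip/in; NOT adequate

L_w = 2 × 6 = 12 in; section modulus (unit throat) S = 2 × L²/6 = 12 in².
Direct shear f_v = P/L_w = 20.8/12 = 1.733 kip/in.
Moment M = P × e = 20.8 × 10 = 208 kip·in; bending f_b = M/S = 17.33 kip/in.
f_max = √(f_v² + f_b²) = √(1.733² + 17.33²) = 17.42 kip/in.
φr_n = 0.75 × 0.6 × 70 × (0.707 × 0.625) = 13.92 kip/in → NOT adequate.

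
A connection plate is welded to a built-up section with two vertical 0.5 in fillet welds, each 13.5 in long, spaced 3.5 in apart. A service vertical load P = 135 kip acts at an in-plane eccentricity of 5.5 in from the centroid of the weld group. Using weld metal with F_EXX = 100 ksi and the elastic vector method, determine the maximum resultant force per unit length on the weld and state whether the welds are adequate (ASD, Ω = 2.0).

Total weld length L_w = 27 in. Treat welds as unit-width lines.
Polar moment about centroid: J = 2[d³/12 + d(b/2)²] = 2[13.5³/12 + 13.5×1.75²] = 492.8 in³.
Direct shear f_v = P/L_w = 135 / 27 = 5 kip/in (vertical).
Torsion M = P·e = 135 × 5.5 = 742.5 kip·in.
Critical point at (x, y) = (1.75, 6.75) from centroid. f_tx = M·y/J = 10.17 kip/in; f_ty = M·x/J = 2.637 kip/in.
Resultant f_max = √[f_tx² + (f_v + f_ty)²] = √[10.17² + (5 + 2.637)²] = 12.72 kip/in.
Capacity per unit length: r_n/Ω = (1/2.0) × 0.6 × 100 × (0.707 × 0.5) = 10.6 kip/in.
12.72 > 10.6 → NOT adequate.

f_max ≈ 12.7 kip/in; NOT adequate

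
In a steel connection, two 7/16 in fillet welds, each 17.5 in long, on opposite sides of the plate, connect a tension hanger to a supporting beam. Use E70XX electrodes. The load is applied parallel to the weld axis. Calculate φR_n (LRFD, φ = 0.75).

φR_n ≈ 341 kip

E70XX → F_EXX = 70 ksi.
Effective throat t_e = 0.707 × 0.4375 = 0.3093 in.
Total length L = 35 in; A_we = 0.3093 × 35 = 10.83 in².
F_nw = 0.6 F_EXX = 0.6 × 70 = 42 ksi.
φR_n = 0.75 × 42 × 10.83 = 341 kip.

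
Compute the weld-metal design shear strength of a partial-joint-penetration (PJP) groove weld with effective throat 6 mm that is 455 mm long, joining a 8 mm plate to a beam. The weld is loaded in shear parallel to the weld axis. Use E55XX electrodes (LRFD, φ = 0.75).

φR_n ≈ 676 kN

E55XX → F_EXX = 550 MPa.
Effective throat (given) t_e = 6 mm.
A_we = 6 × 455 = 2730 mm².
F_nw = 0.6 F_EXX = 330 MPa.
φR_n = 0.75 × 330 × 2730 × 10⁻³ = 675.7 kN.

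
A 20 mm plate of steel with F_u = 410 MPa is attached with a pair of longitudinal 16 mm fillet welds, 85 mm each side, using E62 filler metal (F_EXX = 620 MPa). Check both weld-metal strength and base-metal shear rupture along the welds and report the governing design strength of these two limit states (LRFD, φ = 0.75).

t_e = 0.707 × 16 = 11.31 mm; L = 170 mm.
Weld metal: φR_n = 0.75 × 0.6 × 620 × 11.31 × 170 × 10⁻³ = 536.5 kN.
Base metal (shear rupture): φR_n = 0.75 × 0.6 × 410 × 20 × 170 × 10⁻³ = 627.3 kN.
Governing: weld metal.

φR_n ≈ 537 kN (weld metal governs)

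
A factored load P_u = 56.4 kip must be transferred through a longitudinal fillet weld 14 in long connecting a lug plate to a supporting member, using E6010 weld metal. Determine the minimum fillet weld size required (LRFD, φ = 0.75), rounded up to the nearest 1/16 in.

E60XX → F_EXX = 60 ksi.
Total weld length L = 14 in.
Required throat t_e = P_u / (φ × 0.6 F_EXX × L) = 56.4 / (0.75 × 0.6 × 60 × 14) = 0.1492 in.
Required leg w = t_e / 0.707 = 0.211 in → use 1/4 in.

w = 1/4 in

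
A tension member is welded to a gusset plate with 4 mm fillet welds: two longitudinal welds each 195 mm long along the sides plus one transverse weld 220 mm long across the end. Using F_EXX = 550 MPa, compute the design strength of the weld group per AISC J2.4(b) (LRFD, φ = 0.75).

φR_n ≈ 463 kN

t_e = 0.707 × 4 = 2.828 mm.
R_nwl = 0.6 × 550 × 2.828 × 390 × 10⁻³ = 364 kN (longitudinal, 2 welds).
R_nwt = 0.6 × 550 × 2.828 × 220 × 10⁻³ = 205.3 kN (transverse, base value).
(i) R_nwl + R_nwt = 569.3 kN; (ii) 0.85 R_nwl + 1.5 R_nwt = 617.3 kN.
R_n = max = 617.3 kN [governs: (ii)]; φR_n = 463 kN.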